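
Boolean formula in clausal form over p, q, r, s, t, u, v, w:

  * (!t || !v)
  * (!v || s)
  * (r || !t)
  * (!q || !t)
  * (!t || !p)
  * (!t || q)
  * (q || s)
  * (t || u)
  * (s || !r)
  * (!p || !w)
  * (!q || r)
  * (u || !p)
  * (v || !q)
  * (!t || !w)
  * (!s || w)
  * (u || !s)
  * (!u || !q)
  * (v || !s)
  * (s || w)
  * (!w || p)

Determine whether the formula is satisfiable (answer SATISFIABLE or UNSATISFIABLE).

UNSATISFIABLE

s = True:
  propagation gives w=True, p=False; an empty clause results — contradiction.
s = False:
  propagation gives v=False, q=True; an empty clause results — contradiction.
Every branch closes, so no satisfying assignment exists.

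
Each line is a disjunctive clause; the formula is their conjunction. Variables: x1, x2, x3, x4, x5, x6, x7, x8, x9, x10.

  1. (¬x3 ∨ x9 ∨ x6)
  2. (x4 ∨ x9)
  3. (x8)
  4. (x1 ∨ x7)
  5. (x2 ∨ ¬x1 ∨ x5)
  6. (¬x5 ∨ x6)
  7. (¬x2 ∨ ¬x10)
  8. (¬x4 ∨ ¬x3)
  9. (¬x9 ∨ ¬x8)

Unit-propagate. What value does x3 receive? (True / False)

(x8) is a unit clause: x8 = True.
(¬x8 ∨ ¬x9) with x8 = True leaves only ¬x9, so x9 = False.
From (x9 ∨ x4) and x9 = False: x4 = True.
(¬x4 ∨ ¬x3) with x4 = True leaves only ¬x3, so x3 = False.

False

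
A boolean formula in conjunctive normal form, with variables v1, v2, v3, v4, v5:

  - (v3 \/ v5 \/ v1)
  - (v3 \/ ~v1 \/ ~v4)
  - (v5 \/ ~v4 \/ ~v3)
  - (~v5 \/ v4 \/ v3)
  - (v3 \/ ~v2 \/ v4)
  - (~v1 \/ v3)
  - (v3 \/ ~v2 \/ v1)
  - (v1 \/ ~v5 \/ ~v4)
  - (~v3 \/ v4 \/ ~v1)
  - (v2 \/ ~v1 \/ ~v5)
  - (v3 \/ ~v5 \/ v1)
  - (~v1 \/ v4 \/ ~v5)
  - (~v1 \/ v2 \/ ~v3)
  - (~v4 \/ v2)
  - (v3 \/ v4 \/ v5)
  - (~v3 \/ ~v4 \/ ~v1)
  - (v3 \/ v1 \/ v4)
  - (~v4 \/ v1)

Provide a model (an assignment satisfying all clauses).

v1=F, v2=F, v3=T, v4=F, v5=T

Check each clause:
  1. (v3 \/ v1 \/ v5) — v3 is true.
  2. (~v1 \/ v3 \/ ~v4) — v3 is true.
  3. (v5 \/ ~v4 \/ ~v3) — ~v4 is true.
  4. (v3 \/ ~v5 \/ v4) — v3 is true.
  5. (~v2 \/ v4 \/ v3) — v3 is true.
  6. (~v1 \/ v3) — v3 is true.
  7. (~v2 \/ v1 \/ v3) — v3 is true.
  8. (~v4 \/ v1 \/ ~v5) — ~v4 is true.
  9. (v4 \/ ~v1 \/ ~v3) — ~v1 is true.
  10. (v2 \/ ~v5 \/ ~v1) — ~v1 is true.
  11. (v1 \/ ~v5 \/ v3) — v3 is true.
  12. (~v5 \/ ~v1 \/ v4) — ~v1 is true.
  13. (~v1 \/ v2 \/ ~v3) — ~v1 is true.
  14. (v2 \/ ~v4) — ~v4 is true.
  15. (v5 \/ v4 \/ v3) — v3 is true.
  16. (~v4 \/ ~v1 \/ ~v3) — ~v4 is true.
  17. (v3 \/ v4 \/ v1) — v3 is true.
  18. (~v4 \/ v1) — ~v4 is true.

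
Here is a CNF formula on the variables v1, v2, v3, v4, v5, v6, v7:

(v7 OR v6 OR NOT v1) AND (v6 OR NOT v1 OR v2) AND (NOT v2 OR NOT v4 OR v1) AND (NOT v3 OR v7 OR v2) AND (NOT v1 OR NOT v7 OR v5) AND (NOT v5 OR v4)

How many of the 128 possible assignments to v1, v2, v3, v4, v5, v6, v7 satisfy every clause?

Split on v1, then v2.
  v1=T, v2=T: v3 free; 5 ways for (v4,v5,v6,v7) × 2^1 = 10.
  v1=T, v2=F: 5 of the 32 assignments to (v3,v4,v5,v6,v7) work.
  v1=F, v2=T: forces v4=F; v5=F; v3, v6, v7 free → 2^3 = 8.
  v1=F, v2=F: v6 free; 9 ways for (v3,v4,v5,v7) × 2^1 = 18.
Total: 10 + 5 + 8 + 18 = 41.

41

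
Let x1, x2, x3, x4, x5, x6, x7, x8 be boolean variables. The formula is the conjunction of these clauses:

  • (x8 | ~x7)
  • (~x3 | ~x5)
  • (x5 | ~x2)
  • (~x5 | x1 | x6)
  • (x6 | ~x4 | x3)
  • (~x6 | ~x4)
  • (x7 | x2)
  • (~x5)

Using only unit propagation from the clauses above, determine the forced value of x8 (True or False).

True

(~x5) is a unit clause: x5 = False.
From (~x2 | x5) and x5 = False: x2 = False.
(x2 | x7): since x2 = False, the clause reduces to (x7). x7 = True.
From (~x7 | x8) and x7 = True: x8 = True.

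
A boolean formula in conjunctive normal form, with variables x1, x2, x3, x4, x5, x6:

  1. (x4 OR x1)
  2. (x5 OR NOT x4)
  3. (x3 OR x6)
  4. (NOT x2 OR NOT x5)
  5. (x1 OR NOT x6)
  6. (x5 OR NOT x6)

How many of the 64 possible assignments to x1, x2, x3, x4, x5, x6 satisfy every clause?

Split on x5, then x6.
  x5=T, x6=T: remaining (x1,x2,x3,x4) ∈ {(T,F,F,F); (T,F,F,T); (T,F,T,F); (T,F,T,T)} — 4.
  x5=T, x6=F: remaining (x1,x2,x3,x4) ∈ {(F,F,T,T); (T,F,T,F); (T,F,T,T)} — 3.
  x5=F, x6=T: a clause becomes empty — 0.
  x5=F, x6=F: remaining (x1,x2,x3,x4) ∈ {(T,F,T,F); (T,T,T,F)} — 2.
Total: 4 + 3 + 0 + 2 = 9.

9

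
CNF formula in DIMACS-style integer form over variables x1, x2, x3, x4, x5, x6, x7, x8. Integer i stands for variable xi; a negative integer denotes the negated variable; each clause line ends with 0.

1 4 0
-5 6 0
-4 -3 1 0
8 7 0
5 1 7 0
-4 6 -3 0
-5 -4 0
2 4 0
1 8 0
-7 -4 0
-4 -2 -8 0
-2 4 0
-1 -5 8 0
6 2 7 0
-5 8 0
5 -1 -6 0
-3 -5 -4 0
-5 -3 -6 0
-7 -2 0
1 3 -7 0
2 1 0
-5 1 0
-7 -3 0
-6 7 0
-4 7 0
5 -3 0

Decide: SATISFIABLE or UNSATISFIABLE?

UNSATISFIABLE

x4 = True:
  propagation gives x5=False, x7=False; an empty clause results — contradiction.
x4 = False:
  propagation gives x1=True, x2=True; an empty clause results — contradiction.
Every branch closes, so no satisfying assignment exists.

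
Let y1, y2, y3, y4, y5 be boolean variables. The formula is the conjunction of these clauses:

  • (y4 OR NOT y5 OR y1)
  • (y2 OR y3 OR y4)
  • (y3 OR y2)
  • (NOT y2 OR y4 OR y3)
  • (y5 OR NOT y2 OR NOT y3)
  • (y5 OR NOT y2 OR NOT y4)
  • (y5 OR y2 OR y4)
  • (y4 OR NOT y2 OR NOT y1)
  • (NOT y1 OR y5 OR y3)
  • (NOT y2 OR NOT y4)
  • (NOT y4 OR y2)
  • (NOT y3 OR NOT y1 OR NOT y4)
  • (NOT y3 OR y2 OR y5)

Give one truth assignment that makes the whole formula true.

Try y1 = True.
Branch on y2: take y2 = False.
  then y3 is forced to True.
  then y4 is forced to False.
  then y5 is forced to True.

y1=T, y2=F, y3=T, y4=F, y5=T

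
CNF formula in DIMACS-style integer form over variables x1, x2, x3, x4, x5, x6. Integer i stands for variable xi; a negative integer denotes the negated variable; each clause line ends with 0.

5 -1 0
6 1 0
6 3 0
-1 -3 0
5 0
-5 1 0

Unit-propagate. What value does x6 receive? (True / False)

Unit clause (x5) sets x5 = True.
In (x1 OR NOT x5), NOT x5 is now false; x1 must hold, so x1 = True.
From (NOT x1 OR NOT x3) and x1 = True: x3 = False.
(x6 OR x3) with x3 = False leaves only x6, so x6 = True.

True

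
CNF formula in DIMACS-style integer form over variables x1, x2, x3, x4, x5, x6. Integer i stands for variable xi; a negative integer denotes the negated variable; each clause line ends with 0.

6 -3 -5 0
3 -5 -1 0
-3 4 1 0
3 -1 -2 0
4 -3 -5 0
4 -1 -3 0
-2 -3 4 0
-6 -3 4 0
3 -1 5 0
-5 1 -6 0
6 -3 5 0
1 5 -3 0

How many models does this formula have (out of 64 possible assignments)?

16

Case analysis on x3 and x1:
  x3=T, x1=T: remaining (x2,x4,x5,x6) ∈ {(F,T,F,T); (F,T,T,T); (T,T,F,T); (T,T,T,T)} — 4.
  x3=T, x1=F: a clause becomes empty — 0.
  x3=F, x1=T: a clause becomes empty — 0.
  x3=F, x1=F: x2, x4 free; 3 ways for (x5,x6) × 2^2 = 12.
Total: 4 + 0 + 0 + 12 = 16.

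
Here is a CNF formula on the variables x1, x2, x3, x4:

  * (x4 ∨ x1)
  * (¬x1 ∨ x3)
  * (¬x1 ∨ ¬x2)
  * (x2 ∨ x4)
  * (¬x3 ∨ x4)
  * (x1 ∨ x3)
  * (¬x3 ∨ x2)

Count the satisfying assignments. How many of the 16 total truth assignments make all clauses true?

1

The models are:
  x1=0 x2=1 x3=1 x4=1
Count: 1.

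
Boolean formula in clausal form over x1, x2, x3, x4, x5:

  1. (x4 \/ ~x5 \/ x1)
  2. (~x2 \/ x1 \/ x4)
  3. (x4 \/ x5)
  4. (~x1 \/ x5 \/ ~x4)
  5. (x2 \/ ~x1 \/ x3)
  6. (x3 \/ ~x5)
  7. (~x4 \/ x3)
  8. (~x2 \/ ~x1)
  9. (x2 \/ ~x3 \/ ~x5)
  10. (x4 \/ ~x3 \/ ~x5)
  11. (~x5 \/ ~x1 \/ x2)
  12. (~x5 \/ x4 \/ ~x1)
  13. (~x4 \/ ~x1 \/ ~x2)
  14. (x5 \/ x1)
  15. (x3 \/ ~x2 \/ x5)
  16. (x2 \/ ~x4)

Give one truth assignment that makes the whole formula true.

x1 = F, x2 = T, x3 = T, x4 = T, x5 = T

Check each clause:
  1. (~x5 \/ x1 \/ x4) — x4 is true.
  2. (x4 \/ ~x2 \/ x1) — x4 is true.
  3. (x5 \/ x4) — x4 is true.
  4. (x5 \/ ~x1 \/ ~x4) — x5 is true.
  5. (~x1 \/ x3 \/ x2) — x2 is true.
  6. (x3 \/ ~x5) — x3 is true.
  7. (~x4 \/ x3) — x3 is true.
  8. (~x1 \/ ~x2) — ~x1 is true.
  9. (~x5 \/ ~x3 \/ x2) — x2 is true.
  10. (~x3 \/ ~x5 \/ x4) — x4 is true.
  11. (~x5 \/ ~x1 \/ x2) — x2 is true.
  12. (~x1 \/ x4 \/ ~x5) — x4 is true.
  13. (~x2 \/ ~x4 \/ ~x1) — ~x1 is true.
  14. (x1 \/ x5) — x5 is true.
  15. (x5 \/ x3 \/ ~x2) — x3 is true.
  16. (x2 \/ ~x4) — x2 is true.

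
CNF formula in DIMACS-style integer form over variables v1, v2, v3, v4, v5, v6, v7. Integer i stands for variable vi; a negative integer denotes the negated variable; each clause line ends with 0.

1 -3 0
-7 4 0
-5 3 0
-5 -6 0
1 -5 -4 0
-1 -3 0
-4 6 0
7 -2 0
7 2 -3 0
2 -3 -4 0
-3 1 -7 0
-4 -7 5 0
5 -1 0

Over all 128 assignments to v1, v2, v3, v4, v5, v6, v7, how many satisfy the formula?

Satisfying assignments:
  v1=F v2=F v3=F v4=F v5=F v6=F v7=F
  v1=F v2=F v3=F v4=F v5=F v6=T v7=F
  v1=F v2=F v3=F v4=T v5=F v6=T v7=F
That's 3 in total.

3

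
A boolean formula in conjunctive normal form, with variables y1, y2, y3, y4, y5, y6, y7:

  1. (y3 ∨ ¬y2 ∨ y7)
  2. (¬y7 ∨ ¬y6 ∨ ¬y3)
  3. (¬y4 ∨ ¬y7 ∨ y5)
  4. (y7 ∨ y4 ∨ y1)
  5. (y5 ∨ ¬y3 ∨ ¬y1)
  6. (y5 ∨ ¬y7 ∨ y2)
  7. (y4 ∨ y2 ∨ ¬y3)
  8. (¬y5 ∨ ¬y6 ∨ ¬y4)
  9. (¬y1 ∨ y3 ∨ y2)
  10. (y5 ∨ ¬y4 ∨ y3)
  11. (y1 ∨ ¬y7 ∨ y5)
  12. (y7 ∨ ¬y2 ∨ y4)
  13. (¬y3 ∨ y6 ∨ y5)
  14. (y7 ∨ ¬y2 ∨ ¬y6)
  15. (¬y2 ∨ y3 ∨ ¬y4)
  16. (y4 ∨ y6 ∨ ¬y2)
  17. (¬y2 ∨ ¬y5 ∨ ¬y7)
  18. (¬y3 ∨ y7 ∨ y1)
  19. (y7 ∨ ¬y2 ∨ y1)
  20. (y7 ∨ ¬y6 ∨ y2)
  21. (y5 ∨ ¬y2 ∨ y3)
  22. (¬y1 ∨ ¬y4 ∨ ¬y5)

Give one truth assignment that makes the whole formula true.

y1=F, y2=F, y3=F, y4=F, y5=T, y6=F, y7=T

Branch on y1: take y1 = False.
For the remaining variables, y2 = False, y3 = False, y4 = False, y5 = True, y6 = False, y7 = True works.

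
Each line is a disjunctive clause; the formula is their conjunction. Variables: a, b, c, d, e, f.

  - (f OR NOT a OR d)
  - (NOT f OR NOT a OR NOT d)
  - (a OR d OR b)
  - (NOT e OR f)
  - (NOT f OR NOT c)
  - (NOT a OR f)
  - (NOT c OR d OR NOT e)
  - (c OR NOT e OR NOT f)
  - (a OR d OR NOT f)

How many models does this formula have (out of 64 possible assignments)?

Case analysis on f and a:
  f=1, a=1: remaining (b,c,d,e) ∈ {(0,0,0,0); (1,0,0,0)} — 2.
  f=1, a=0: remaining (b,c,d,e) ∈ {(0,0,1,0); (1,0,1,0)} — 2.
  f=0, a=1: a clause becomes empty — 0.
  f=0, a=0: c free; 3 ways for (b,d,e) × 2^1 = 6.
Total: 2 + 2 + 0 + 6 = 10.

10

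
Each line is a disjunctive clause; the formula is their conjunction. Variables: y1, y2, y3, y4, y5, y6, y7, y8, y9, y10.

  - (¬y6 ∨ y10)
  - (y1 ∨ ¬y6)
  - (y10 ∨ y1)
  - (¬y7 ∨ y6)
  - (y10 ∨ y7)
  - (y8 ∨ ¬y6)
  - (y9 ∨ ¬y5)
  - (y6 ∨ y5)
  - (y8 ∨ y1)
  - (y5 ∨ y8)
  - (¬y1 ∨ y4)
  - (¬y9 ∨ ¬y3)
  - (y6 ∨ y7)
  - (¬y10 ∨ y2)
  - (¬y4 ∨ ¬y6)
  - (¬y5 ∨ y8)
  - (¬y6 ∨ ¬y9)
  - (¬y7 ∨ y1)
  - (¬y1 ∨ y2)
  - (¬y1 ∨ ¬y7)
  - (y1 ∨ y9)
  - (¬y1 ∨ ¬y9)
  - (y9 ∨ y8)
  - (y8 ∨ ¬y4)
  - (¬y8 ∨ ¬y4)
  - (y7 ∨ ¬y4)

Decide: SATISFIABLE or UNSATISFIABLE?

y1 = True:
  propagation gives y4=True, y6=False, y7=False; an empty clause results — contradiction.
y1 = False:
  propagation gives y6=False, y10=True, y7=False; an empty clause results — contradiction.
Every branch closes, so no satisfying assignment exists.

UNSATISFIABLE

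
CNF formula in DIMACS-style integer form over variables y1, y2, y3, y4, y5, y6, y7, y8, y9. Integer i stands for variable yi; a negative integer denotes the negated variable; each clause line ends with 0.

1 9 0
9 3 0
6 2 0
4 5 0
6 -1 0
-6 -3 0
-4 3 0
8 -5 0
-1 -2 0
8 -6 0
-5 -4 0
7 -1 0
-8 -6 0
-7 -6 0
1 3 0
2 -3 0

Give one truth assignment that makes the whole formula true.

y1=0, y2=1, y3=1, y4=1, y5=0, y6=0, y7=0, y8=0, y9=1

Check each clause:
  1. {y9, y1} — y9 is true.
  2. {y3, y9} — y9 is true.
  3. {y6, y2} — y2 is true.
  4. {y4, y5} — y4 is true.
  5. {¬y1, y6} — ¬y1 is true.
  6. {¬y6, ¬y3} — ¬y6 is true.
  7. {y3, ¬y4} — y3 is true.
  8. {y8, ¬y5} — ¬y5 is true.
  9. {¬y2, ¬y1} — ¬y1 is true.
  10. {¬y6, y8} — ¬y6 is true.
  11. {¬y4, ¬y5} — ¬y5 is true.
  12. {y7, ¬y1} — ¬y1 is true.
  13. {¬y8, ¬y6} — ¬y8 is true.
  14. {¬y6, ¬y7} — ¬y7 is true.
  15. {y3, y1} — y3 is true.
  16. {¬y3, y2} — y2 is true.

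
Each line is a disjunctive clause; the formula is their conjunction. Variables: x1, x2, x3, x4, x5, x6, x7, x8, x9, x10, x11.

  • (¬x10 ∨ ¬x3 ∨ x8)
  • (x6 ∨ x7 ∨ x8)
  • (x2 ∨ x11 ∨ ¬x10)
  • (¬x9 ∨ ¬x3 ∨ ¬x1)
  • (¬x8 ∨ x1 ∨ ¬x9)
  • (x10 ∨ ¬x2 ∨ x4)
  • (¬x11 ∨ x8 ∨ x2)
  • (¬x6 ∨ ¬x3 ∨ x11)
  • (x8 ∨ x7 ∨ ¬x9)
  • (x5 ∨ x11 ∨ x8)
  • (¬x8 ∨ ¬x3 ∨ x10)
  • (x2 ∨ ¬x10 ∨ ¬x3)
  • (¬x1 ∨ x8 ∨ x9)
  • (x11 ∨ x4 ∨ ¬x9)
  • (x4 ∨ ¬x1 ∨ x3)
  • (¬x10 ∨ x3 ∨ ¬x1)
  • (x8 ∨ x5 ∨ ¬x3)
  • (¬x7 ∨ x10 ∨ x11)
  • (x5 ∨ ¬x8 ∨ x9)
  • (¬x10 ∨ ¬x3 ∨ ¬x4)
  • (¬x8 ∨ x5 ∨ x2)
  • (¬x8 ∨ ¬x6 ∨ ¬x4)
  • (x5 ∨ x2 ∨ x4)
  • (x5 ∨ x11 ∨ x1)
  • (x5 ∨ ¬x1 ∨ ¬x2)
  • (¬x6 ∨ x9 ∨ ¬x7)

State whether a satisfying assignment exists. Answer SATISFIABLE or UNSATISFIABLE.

SATISFIABLE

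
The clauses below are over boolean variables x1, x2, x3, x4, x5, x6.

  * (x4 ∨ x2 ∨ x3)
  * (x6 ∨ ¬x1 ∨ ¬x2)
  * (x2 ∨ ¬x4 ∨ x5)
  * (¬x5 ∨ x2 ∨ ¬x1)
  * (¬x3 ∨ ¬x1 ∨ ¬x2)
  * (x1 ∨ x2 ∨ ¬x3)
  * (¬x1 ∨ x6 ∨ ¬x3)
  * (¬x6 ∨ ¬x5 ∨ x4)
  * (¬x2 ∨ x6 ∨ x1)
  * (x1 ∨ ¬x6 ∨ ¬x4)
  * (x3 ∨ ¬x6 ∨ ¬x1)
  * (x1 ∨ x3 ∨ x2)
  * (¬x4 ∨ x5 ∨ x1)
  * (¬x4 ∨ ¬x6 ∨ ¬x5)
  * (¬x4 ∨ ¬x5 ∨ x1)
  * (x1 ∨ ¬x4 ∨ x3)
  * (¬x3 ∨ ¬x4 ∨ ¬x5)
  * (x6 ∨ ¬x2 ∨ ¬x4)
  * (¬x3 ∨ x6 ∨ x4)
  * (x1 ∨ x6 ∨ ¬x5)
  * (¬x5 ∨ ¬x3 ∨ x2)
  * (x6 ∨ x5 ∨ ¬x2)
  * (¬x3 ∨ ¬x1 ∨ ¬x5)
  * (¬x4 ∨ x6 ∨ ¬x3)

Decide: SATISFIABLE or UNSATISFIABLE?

SATISFIABLE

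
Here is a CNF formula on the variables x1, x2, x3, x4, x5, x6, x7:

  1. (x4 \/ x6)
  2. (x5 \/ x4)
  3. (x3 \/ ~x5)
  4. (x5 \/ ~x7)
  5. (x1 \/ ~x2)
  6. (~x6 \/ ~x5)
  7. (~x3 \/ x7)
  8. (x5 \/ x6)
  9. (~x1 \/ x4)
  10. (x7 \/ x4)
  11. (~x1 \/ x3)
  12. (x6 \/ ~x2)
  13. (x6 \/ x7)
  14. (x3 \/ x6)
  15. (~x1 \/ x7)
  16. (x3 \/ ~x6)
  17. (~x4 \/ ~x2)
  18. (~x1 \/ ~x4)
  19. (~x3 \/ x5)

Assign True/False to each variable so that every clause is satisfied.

x1=False, x2=False, x3=True, x4=True, x5=True, x6=False, x7=True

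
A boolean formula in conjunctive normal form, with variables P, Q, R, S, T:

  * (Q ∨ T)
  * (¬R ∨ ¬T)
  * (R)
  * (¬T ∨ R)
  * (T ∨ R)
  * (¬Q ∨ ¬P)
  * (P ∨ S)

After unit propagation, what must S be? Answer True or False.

True

Unit clause (R) sets R = True.
From (¬R ∨ ¬T) and R = True: T = False.
(Q ∨ T): since T = False, the clause reduces to (Q). Q = True.
In (¬Q ∨ ¬P), ¬Q is now false; ¬P must hold, so P = False.
From (S ∨ P) and P = False: S = True.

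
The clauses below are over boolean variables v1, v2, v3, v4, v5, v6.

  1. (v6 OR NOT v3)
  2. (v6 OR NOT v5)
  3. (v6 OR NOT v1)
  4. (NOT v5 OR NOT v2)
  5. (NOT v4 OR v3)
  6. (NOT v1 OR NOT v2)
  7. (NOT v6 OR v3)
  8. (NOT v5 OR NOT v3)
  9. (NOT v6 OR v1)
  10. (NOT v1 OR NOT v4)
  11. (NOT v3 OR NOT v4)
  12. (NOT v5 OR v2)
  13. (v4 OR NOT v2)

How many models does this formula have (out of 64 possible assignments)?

2

The models are:
  v1=F v2=F v3=F v4=F v5=F v6=F
  v1=T v2=F v3=T v4=F v5=F v6=T
Count: 2.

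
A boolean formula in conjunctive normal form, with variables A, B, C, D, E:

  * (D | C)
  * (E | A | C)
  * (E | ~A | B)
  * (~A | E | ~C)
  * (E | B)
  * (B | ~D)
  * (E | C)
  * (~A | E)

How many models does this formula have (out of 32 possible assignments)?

10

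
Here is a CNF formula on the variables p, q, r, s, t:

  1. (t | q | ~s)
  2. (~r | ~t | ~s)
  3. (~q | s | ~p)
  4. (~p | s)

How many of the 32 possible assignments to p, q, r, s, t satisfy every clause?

16

Split on s, then p.
  s=T, p=T: remaining (q,r,t) ∈ {(F,F,T); (T,F,F); (T,F,T); (T,T,F)} — 4.
  s=T, p=F: remaining (q,r,t) ∈ {(F,F,T); (T,F,F); (T,F,T); (T,T,F)} — 4.
  s=F, p=T: a clause becomes empty — 0.
  s=F, p=F: q, r, t free → 2^3 = 8.
Total: 4 + 4 + 0 + 8 = 16.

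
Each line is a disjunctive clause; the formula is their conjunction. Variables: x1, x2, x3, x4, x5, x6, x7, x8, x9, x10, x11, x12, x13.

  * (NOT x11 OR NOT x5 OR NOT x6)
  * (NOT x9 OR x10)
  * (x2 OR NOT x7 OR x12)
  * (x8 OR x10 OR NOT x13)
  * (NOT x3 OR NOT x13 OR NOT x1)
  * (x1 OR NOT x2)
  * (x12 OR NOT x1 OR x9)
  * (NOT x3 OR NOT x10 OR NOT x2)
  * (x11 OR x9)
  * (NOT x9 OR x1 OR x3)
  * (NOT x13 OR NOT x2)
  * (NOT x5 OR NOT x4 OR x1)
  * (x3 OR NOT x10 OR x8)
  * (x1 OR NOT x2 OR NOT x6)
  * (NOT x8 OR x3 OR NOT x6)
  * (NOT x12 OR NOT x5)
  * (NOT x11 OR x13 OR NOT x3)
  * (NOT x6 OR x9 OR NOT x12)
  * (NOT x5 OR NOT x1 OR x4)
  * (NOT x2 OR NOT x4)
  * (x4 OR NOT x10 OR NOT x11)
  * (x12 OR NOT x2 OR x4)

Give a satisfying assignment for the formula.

x5 occurs only negated in the remaining clauses — set x5 = False.
Pure literal: x6 appears only negated; assign x6 = False.
Try x1 = False.
  then x2 is forced to False.
For the remaining variables, x3 = True, x4 = False, x7 = False, x8 = False, x9 = True, x10 = True, x11 = False, x12 = True, x13 = False works.

x1=False, x2=False, x3=True, x4=False, x5=False, x6=False, x7=False, x8=False, x9=True, x10=True, x11=False, x12=True, x13=False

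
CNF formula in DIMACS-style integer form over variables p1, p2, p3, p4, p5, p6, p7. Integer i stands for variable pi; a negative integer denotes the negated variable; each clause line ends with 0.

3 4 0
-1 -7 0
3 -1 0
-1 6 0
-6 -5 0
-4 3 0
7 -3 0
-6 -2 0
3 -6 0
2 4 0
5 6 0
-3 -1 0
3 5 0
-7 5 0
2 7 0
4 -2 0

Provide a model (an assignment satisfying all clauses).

p1=F, p2=T, p3=T, p4=T, p5=T, p6=F, p7=T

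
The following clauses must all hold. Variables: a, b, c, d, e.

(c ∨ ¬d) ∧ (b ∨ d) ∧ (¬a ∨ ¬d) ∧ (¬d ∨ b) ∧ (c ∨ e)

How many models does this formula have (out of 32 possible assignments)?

Split on d, then b.
  d=T, b=T: remaining (a,c,e) ∈ {(F,T,F); (F,T,T)} — 2.
  d=T, b=F: a clause becomes empty — 0.
  d=F, b=T: a free; 3 ways for (c,e) × 2^1 = 6.
  d=F, b=F: a clause becomes empty — 0.
Total: 2 + 0 + 6 + 0 = 8.

8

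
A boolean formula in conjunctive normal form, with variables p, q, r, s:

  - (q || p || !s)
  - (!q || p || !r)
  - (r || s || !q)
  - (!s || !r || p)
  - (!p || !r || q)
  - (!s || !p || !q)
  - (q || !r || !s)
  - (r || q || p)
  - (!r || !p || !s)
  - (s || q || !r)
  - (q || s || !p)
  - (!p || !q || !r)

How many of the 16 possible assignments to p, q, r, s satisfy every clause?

2

The models are:
  p=F q=T r=F s=T
  p=T q=F r=F s=T
That's 2 in total.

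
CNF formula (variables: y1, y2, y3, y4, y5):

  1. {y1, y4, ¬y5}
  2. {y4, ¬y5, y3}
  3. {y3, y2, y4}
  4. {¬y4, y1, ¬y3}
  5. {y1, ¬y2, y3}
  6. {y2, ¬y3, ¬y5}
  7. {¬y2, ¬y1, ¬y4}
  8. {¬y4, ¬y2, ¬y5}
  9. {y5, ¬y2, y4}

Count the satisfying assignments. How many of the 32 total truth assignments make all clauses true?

8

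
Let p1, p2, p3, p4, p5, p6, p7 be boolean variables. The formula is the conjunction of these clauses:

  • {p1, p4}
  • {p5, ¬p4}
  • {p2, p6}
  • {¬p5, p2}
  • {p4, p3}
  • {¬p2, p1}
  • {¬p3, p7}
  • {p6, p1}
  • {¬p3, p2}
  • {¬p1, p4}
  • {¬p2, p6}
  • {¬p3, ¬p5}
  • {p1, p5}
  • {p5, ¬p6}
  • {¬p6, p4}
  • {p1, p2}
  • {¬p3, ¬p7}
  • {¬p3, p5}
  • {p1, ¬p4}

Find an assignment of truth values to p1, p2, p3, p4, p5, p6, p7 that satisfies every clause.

p1=True, p2=True, p3=False, p4=True, p5=True, p6=True, p7=True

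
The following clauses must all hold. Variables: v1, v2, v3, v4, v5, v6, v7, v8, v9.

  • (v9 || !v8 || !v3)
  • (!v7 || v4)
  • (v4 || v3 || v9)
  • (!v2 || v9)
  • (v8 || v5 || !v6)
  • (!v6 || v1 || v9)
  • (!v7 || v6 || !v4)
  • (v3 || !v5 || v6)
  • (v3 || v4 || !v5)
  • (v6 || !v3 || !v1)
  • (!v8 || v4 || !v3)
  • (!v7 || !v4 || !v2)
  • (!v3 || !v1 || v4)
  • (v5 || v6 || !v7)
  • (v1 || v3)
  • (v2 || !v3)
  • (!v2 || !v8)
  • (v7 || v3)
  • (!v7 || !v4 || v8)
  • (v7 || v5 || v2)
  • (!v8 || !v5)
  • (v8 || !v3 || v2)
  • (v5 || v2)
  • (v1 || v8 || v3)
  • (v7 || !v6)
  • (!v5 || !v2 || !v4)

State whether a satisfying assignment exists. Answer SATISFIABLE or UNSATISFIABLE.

v9 occurs only positively in the remaining clauses — set v9 = True.
Try v1 = False.
  then v3 is forced to True.
  then v2 is forced to True.
  then v8 is forced to False.
The remaining clauses are satisfied by v4 = False, v5 = False, v6 = False, v7 = False.
Every clause has at least one true literal under this assignment.
So v1=False, v2=True, v3=True, v4=False, v5=False, v6=False, v7=False, v8=False, v9=True is a satisfying assignment.

SATISFIABLE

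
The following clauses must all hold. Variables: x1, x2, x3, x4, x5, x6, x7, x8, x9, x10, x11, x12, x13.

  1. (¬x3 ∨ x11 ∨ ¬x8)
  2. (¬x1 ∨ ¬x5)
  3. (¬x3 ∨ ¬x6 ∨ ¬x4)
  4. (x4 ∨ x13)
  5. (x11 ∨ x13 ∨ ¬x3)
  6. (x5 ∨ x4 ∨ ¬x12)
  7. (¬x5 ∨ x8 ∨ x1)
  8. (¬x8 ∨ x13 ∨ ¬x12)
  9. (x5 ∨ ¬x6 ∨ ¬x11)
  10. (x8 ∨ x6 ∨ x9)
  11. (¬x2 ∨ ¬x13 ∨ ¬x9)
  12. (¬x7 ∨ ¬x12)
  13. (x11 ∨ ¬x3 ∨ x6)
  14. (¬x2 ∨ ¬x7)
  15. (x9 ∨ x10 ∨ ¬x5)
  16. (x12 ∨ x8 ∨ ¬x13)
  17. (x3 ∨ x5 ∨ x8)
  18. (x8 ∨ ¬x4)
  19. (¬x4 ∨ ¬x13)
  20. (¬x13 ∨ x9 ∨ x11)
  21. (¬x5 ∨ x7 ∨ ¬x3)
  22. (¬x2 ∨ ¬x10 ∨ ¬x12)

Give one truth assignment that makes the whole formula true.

Set x1 = False and propagate.
The remaining clauses are satisfied by x2 = True, x3 = False, x4 = True, x5 = True, x6 = False, x7 = False, x8 = True, x9 = True, x10 = True, x11 = True, x12 = False, x13 = False.

x1=0, x2=1, x3=0, x4=1, x5=1, x6=0, x7=0, x8=1, x9=1, x10=1, x11=1, x12=0, x13=0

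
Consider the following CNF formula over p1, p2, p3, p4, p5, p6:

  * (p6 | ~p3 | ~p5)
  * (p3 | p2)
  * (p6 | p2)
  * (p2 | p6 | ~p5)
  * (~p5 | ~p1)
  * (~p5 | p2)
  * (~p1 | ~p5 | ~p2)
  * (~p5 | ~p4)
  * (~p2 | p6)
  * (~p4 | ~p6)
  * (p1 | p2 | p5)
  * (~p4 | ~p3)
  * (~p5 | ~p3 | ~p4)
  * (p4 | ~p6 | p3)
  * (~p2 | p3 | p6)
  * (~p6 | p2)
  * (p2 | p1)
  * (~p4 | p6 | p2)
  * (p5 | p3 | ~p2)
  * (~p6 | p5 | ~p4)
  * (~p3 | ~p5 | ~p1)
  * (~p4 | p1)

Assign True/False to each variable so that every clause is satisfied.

Set p1 = True and propagate.
  then p5 is forced to False.
For the remaining variables, p2 = True, p3 = True, p4 = False, p6 = True works.
Check each clause:
  1. (~p3 | p6 | ~p5) — ~p5 is true.
  2. (p3 | p2) — p2 is true.
  3. (p2 | p6) — p2 is true.
  4. (p2 | ~p5 | p6) — p2 is true.
  5. (~p5 | ~p1) — ~p5 is true.
  6. (p2 | ~p5) — p2 is true.
  7. (~p1 | ~p2 | ~p5) — ~p5 is true.
  8. (~p5 | ~p4) — ~p5 is true.
  9. (p6 | ~p2) — p6 is true.
  10. (~p4 | ~p6) — ~p4 is true.
  11. (p2 | p1 | p5) — p1 is true.
  12. (~p3 | ~p4) — ~p4 is true.
  13. (~p5 | ~p3 | ~p4) — ~p5 is true.
  14. (p4 | ~p6 | p3) — p3 is true.
  15. (p6 | p3 | ~p2) — p3 is true.
  16. (p2 | ~p6) — p2 is true.
  17. (p1 | p2) — p1 is true.
  18. (p6 | ~p4 | p2) — p2 is true.
  19. (p5 | p3 | ~p2) — p3 is true.
  20. (p5 | ~p6 | ~p4) — ~p4 is true.
  21. (~p1 | ~p5 | ~p3) — ~p5 is true.
  22. (p1 | ~p4) — p1 is true.

p1 = True, p2 = True, p3 = True, p4 = False, p5 = False, p6 = True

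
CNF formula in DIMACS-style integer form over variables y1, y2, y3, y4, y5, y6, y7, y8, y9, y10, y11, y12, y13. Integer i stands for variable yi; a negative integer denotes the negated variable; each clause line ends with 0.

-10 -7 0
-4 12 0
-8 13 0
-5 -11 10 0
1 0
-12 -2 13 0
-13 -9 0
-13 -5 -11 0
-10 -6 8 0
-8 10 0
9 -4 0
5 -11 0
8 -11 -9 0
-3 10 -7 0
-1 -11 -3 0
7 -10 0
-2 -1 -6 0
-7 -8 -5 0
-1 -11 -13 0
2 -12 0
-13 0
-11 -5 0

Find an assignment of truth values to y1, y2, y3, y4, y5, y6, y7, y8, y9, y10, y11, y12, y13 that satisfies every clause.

Unit propagation: (y1) forces y1 = True.
The clause (¬y13) is unit: y13 must be False.
The clause (¬y8) is unit: y8 must be False.
y4 occurs only negated in the remaining clauses — set y4 = False.
Pure literal: y6 appears only negated; assign y6 = False.
Set y2 = True and propagate.
  then y12 is forced to False.
Try y3 = True.
  then y11 is forced to False.
Set y7 = False and propagate.
  then y10 is forced to False.
y5, y9 are now unconstrained; take y5 = True, y9 = True.
Every clause has at least one true literal under this assignment.

y1=T, y2=T, y3=T, y4=F, y5=T, y6=F, y7=F, y8=F, y9=T, y10=F, y11=F, y12=F, y13=F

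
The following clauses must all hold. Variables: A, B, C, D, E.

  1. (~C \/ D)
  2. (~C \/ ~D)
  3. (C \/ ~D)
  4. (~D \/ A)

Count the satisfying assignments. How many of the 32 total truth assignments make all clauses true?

8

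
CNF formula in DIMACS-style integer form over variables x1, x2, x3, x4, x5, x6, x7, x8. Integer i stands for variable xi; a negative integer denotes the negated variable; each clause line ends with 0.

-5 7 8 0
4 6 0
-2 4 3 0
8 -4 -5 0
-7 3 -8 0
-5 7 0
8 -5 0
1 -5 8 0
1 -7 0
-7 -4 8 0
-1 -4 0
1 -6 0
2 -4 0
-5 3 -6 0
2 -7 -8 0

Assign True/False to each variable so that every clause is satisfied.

x5 occurs only negated in the remaining clauses — set x5 = False.
Try x1 = True.
  then x4 is forced to False.
  then x6 is forced to True.
The remaining clauses are satisfied by x2 = False, x3 = False, x7 = True, x8 = False.

x1=True  x2=False  x3=False  x4=False  x5=False  x6=True  x7=True  x8=False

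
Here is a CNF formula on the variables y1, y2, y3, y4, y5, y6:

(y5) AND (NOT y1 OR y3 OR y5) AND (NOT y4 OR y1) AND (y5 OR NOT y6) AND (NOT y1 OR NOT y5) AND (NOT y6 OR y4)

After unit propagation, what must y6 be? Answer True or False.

False

Unit clause (y5) sets y5 = True.
(NOT y1 OR NOT y5) with y5 = True leaves only NOT y1, so y1 = False.
In (y1 OR NOT y4), y1 is now false; NOT y4 must hold, so y4 = False.
(y4 OR NOT y6): since y4 = False, the clause reduces to (NOT y6). y6 = False.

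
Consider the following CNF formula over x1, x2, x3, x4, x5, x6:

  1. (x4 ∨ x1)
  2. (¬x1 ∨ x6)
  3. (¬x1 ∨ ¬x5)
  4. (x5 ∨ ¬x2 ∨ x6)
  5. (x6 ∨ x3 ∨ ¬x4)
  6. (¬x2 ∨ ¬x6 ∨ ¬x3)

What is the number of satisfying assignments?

15

Split on x6, then x1.
  x6=1, x1=1: x4 free; 3 ways for (x2,x3,x5) × 2^1 = 6.
  x6=1, x1=0: x5 free; 3 ways for (x2,x3,x4) × 2^1 = 6.
  x6=0, x1=1: a clause becomes empty — 0.
  x6=0, x1=0: remaining (x2,x3,x4,x5) ∈ {(0,1,1,0); (0,1,1,1); (1,1,1,1)} — 3.
Total: 6 + 6 + 0 + 3 = 15.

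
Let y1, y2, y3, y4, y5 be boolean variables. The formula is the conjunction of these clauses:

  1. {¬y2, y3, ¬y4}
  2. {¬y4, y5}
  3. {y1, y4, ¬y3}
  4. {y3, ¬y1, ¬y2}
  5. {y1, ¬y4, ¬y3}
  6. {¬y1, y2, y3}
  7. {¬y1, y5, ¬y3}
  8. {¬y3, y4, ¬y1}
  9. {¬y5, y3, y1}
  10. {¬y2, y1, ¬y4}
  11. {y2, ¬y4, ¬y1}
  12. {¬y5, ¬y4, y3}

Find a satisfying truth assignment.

y1=F  y2=F  y3=F  y4=F  y5=F

Try y1 = False.
For the remaining variables, y2 = False, y3 = False, y4 = False, y5 = False works.
Every clause has at least one true literal under this assignment.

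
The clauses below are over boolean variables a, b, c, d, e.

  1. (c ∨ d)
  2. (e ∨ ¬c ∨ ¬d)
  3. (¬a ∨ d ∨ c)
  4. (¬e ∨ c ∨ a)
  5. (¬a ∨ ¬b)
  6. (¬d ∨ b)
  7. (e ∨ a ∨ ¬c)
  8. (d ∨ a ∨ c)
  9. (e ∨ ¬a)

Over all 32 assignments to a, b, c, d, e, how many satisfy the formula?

5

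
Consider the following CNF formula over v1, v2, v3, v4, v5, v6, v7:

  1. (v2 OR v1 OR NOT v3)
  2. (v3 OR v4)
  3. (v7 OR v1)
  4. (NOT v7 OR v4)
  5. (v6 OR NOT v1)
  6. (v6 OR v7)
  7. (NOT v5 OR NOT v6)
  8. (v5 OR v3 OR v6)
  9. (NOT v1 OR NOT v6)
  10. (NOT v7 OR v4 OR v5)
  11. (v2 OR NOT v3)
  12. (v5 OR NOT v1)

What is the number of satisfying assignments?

7

The models are:
  v1=F v2=F v3=F v4=T v5=F v6=T v7=T
  v1=F v2=F v3=F v4=T v5=T v6=F v7=T
  v1=F v2=T v3=F v4=T v5=F v6=T v7=T
  v1=F v2=T v3=F v4=T v5=T v6=F v7=T
  v1=F v2=T v3=T v4=T v5=F v6=F v7=T
  v1=F v2=T v3=T v4=T v5=F v6=T v7=T
  v1=F v2=T v3=T v4=T v5=T v6=F v7=T
That's 7 in total.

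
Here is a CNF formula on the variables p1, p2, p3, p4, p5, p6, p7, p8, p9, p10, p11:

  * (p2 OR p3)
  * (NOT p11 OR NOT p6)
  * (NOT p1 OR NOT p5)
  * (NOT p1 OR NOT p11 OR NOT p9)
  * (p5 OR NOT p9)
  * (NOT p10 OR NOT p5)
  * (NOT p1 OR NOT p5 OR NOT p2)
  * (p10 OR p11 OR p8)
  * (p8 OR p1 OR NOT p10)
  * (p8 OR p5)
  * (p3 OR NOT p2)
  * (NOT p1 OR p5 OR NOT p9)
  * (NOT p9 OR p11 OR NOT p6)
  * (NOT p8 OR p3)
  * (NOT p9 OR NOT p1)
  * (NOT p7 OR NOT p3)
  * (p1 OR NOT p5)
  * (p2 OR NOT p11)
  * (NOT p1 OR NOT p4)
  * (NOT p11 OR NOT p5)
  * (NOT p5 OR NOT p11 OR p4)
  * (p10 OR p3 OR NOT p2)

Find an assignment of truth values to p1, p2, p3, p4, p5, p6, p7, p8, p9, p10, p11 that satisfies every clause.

p1=False, p2=False, p3=True, p4=False, p5=False, p6=True, p7=False, p8=True, p9=False, p10=False, p11=False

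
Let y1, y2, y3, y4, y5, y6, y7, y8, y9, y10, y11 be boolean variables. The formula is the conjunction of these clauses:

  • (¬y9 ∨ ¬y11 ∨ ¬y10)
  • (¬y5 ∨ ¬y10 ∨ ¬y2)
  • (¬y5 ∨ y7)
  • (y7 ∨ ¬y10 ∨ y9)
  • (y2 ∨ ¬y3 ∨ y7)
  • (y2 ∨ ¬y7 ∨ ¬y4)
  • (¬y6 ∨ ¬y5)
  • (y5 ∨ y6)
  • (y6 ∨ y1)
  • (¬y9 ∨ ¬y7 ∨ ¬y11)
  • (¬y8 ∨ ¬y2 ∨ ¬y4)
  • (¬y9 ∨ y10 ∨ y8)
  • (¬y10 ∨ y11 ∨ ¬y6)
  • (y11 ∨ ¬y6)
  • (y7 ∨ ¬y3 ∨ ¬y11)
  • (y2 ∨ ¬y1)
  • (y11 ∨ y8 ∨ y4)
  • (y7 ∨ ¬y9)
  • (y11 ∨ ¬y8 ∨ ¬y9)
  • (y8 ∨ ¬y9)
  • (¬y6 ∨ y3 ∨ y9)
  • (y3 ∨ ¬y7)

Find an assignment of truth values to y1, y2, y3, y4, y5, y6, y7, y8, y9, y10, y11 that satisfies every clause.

Try y1 = True.
  then y2 is forced to True.
The remaining clauses are satisfied by y3 = True, y4 = False, y5 = True, y6 = False, y7 = True, y8 = True, y9 = False, y10 = False, y11 = True.

y1=True, y2=True, y3=True, y4=False, y5=True, y6=False, y7=True, y8=True, y9=False, y10=False, y11=True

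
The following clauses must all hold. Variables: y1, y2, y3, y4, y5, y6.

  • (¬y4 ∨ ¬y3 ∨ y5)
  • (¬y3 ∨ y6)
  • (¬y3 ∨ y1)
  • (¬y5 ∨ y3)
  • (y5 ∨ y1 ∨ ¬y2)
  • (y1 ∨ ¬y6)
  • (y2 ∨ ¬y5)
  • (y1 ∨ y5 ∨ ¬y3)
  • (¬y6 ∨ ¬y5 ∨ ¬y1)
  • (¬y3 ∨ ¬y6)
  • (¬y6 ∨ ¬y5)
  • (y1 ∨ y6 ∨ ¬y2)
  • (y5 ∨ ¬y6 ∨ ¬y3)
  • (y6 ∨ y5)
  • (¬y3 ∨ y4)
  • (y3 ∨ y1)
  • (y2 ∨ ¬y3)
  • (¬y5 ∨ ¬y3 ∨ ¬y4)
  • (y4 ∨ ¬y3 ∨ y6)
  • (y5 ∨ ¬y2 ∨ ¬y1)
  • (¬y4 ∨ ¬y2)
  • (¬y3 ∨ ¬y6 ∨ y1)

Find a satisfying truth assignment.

Set y1 = True and propagate.
For the remaining variables, y2 = False, y3 = False, y4 = True, y5 = False, y6 = True works.
Every clause has at least one true literal under this assignment.

y1=True, y2=False, y3=False, y4=True, y5=False, y6=True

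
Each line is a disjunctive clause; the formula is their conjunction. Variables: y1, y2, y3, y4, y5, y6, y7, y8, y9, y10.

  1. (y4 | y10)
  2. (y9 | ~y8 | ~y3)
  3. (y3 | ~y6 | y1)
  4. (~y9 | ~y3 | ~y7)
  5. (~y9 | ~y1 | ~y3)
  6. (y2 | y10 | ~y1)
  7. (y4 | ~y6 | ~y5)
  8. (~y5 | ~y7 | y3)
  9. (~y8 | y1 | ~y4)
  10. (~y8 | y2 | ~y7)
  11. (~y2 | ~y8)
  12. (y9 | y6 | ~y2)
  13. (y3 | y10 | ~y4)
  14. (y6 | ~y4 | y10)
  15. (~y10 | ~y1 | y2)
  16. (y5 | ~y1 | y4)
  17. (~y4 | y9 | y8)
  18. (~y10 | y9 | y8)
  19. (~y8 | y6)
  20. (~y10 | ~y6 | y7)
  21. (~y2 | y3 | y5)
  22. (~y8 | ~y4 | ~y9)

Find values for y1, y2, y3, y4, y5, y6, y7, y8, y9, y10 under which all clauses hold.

y1=F, y2=F, y3=F, y4=F, y5=T, y6=F, y7=F, y8=F, y9=T, y10=T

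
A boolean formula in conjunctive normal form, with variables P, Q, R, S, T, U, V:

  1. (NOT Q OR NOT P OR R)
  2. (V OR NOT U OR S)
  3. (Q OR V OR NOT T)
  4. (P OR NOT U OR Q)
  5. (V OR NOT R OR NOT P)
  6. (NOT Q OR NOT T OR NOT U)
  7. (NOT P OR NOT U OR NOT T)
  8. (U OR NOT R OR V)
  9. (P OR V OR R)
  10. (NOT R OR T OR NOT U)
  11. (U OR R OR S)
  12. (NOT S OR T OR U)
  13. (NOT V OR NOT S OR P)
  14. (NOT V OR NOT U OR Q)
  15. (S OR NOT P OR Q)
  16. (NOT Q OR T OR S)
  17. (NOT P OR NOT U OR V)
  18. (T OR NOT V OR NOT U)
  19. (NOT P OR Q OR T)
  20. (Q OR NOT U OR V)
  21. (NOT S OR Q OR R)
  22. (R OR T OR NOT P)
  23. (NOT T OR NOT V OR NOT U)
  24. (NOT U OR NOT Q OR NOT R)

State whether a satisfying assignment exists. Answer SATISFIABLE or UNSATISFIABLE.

Branch on P: take P = False.
Branch on Q: take Q = False.
  then U is forced to False.
Set R = True and propagate.
  then V is forced to True.
  then S is forced to False.
T is now unconstrained; take T = False.
So P=False, Q=False, R=True, S=False, T=False, U=False, V=True is a satisfying assignment.

SATISFIABLE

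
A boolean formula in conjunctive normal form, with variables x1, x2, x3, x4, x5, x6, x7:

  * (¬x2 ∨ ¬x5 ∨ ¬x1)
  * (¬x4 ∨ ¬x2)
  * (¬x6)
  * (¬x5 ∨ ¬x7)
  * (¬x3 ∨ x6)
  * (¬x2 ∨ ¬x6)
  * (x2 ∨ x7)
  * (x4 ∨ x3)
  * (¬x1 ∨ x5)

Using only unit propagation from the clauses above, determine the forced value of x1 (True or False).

(¬x6) is a unit clause: x6 = False.
(¬x3 ∨ x6): since x6 = False, the clause reduces to (¬x3). x3 = False.
In (x4 ∨ x3), x3 is now false; x4 must hold, so x4 = True.
In (¬x2 ∨ ¬x4), ¬x4 is now false; ¬x2 must hold, so x2 = False.
From (x7 ∨ x2) and x2 = False: x7 = True.
In (¬x5 ∨ ¬x7), ¬x7 is now false; ¬x5 must hold, so x5 = False.
From (¬x1 ∨ x5) and x5 = False: x1 = False.

False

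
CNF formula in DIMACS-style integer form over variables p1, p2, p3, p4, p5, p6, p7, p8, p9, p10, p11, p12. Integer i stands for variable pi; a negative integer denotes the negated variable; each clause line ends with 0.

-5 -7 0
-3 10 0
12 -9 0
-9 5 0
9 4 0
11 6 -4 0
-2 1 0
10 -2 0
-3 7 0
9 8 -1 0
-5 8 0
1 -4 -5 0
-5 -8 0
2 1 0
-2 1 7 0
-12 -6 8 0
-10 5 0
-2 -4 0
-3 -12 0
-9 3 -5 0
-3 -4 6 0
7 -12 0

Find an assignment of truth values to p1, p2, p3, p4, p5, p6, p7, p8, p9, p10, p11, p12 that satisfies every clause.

p1=T, p2=F, p3=F, p4=T, p5=F, p6=T, p7=F, p8=T, p9=F, p10=F, p11=T, p12=F

Check each clause:
  1. (!p7 || !p5) — !p7 is true.
  2. (p10 || !p3) — !p3 is true.
  3. (p12 || !p9) — !p9 is true.
  4. (!p9 || p5) — !p9 is true.
  5. (p9 || p4) — p4 is true.
  6. (!p4 || p6 || p11) — p11 is true.
  7. (!p2 || p1) — p1 is true.
  8. (!p2 || p10) — !p2 is true.
  9. (!p3 || p7) — !p3 is true.
  10. (p9 || p8 || !p1) — p8 is true.
  11. (p8 || !p5) — p8 is true.
  12. (!p4 || !p5 || p1) — p1 is true.
  13. (!p8 || !p5) — !p5 is true.
  14. (p1 || p2) — p1 is true.
  15. (p1 || p7 || !p2) — p1 is true.
  16. (!p6 || !p12 || p8) — p8 is true.
  17. (p5 || !p10) — !p10 is true.
  18. (!p4 || !p2) — !p2 is true.
  19. (!p3 || !p12) — !p12 is true.
  20. (!p5 || !p9 || p3) — !p5 is true.
  21. (p6 || !p4 || !p3) — !p3 is true.
  22. (p7 || !p12) — !p12 is true.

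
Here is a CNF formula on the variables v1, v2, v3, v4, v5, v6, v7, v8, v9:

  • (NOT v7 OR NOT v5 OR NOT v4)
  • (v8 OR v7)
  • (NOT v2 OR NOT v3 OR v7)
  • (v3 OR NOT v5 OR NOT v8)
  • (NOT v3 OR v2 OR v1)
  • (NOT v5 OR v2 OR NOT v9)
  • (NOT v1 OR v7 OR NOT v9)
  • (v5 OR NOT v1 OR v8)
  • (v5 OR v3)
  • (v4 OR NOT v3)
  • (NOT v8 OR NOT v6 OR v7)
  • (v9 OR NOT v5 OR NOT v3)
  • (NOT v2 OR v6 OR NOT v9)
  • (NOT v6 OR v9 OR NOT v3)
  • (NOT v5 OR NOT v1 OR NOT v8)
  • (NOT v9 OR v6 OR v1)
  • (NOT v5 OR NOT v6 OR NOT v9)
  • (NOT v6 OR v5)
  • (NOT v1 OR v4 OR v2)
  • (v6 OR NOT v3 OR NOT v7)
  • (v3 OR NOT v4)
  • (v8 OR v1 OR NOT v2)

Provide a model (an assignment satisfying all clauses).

v1=True, v2=False, v3=True, v4=True, v5=False, v6=False, v7=False, v8=True, v9=False

Check each clause:
  1. (NOT v5 OR NOT v4 OR NOT v7) — NOT v7 is true.
  2. (v8 OR v7) — v8 is true.
  3. (NOT v2 OR NOT v3 OR v7) — NOT v2 is true.
  4. (v3 OR NOT v8 OR NOT v5) — v3 is true.
  5. (v1 OR v2 OR NOT v3) — v1 is true.
  6. (NOT v5 OR NOT v9 OR v2) — NOT v5 is true.
  7. (v7 OR NOT v1 OR NOT v9) — NOT v9 is true.
  8. (v5 OR NOT v1 OR v8) — v8 is true.
  9. (v5 OR v3) — v3 is true.
  10. (v4 OR NOT v3) — v4 is true.
  11. (NOT v6 OR v7 OR NOT v8) — NOT v6 is true.
  12. (NOT v3 OR NOT v5 OR v9) — NOT v5 is true.
  13. (NOT v2 OR v6 OR NOT v9) — NOT v2 is true.
  14. (v9 OR NOT v6 OR NOT v3) — NOT v6 is true.
  15. (NOT v8 OR NOT v5 OR NOT v1) — NOT v5 is true.
  16. (NOT v9 OR v6 OR v1) — v1 is true.
  17. (NOT v6 OR NOT v9 OR NOT v5) — NOT v6 is true.
  18. (v5 OR NOT v6) — NOT v6 is true.
  19. (NOT v1 OR v2 OR v4) — v4 is true.
  20. (v6 OR NOT v3 OR NOT v7) — NOT v7 is true.
  21. (v3 OR NOT v4) — v3 is true.
  22. (v1 OR NOT v2 OR v8) — v8 is true.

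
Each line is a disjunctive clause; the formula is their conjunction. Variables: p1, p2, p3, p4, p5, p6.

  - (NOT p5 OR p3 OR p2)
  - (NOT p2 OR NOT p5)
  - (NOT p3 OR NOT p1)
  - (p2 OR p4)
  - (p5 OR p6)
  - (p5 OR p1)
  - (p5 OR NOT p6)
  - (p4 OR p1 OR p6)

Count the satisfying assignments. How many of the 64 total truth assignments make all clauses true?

2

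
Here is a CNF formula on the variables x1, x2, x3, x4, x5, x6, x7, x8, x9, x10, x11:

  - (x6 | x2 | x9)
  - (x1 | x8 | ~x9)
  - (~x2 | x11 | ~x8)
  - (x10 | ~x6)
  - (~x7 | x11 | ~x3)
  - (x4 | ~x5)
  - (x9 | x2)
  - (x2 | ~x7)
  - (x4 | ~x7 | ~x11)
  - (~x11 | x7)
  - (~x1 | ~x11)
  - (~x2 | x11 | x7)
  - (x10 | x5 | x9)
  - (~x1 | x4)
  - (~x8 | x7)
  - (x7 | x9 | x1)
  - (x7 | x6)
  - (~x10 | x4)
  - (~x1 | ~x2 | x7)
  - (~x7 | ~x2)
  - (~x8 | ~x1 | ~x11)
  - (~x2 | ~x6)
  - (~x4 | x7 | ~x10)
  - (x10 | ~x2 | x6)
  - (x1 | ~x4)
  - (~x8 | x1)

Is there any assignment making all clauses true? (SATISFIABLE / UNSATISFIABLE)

UNSATISFIABLE

x7 = True:
  propagation gives x2=True; an empty clause results — contradiction.
x7 = False:
  propagation gives x11=False, x2=False, x9=True, x8=False; an empty clause results — contradiction.
Every branch closes, so no satisfying assignment exists.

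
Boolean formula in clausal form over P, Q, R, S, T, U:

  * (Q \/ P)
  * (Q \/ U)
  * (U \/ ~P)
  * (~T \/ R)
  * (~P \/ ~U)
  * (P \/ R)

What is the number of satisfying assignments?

8

Split on P, then U.
  P=T, U=T: a clause becomes empty — 0.
  P=T, U=F: a clause becomes empty — 0.
  P=F, U=T: remaining (Q,R,S,T) ∈ {(T,T,F,F); (T,T,F,T); (T,T,T,F); (T,T,T,T)} — 4.
  P=F, U=F: remaining (Q,R,S,T) ∈ {(T,T,F,F); (T,T,F,T); (T,T,T,F); (T,T,T,T)} — 4.
Total: 0 + 0 + 4 + 4 = 8.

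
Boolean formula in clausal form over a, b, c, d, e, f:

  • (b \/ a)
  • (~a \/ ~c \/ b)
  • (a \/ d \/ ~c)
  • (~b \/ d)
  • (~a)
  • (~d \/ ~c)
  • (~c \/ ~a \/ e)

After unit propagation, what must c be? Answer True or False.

(~a) is a unit clause: a = False.
(b \/ a) with a = False leaves only b, so b = True.
From (d \/ ~b) and b = True: d = True.
In (~c \/ ~d), ~d is now false; ~c must hold, so c = False.

False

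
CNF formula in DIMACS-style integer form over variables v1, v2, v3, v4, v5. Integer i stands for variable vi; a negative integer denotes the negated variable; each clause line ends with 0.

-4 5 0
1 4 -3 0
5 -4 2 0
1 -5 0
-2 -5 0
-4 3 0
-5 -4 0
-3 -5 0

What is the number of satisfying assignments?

7

Satisfying assignments:
  v1=F v2=F v3=F v4=F v5=F
  v1=F v2=T v3=F v4=F v5=F
  v1=T v2=F v3=F v4=F v5=F
  v1=T v2=F v3=F v4=F v5=T
  v1=T v2=F v3=T v4=F v5=F
  v1=T v2=T v3=F v4=F v5=F
  v1=T v2=T v3=T v4=F v5=F
That's 7 in total.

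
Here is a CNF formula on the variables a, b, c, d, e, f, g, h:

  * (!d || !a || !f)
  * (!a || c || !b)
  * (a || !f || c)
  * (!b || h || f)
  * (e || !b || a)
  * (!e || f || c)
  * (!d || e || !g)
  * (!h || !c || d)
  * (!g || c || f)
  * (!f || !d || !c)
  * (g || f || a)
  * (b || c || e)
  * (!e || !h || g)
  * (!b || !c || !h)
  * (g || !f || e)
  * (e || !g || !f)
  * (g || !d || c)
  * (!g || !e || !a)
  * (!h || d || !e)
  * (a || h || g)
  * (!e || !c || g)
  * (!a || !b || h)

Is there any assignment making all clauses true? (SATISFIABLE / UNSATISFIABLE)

SATISFIABLE

Branch on a: take a = False.
The remaining clauses are satisfied by b = False, c = True, d = True, e = True, f = False, g = True, h = True.
So a=F, b=F, c=T, d=T, e=T, f=F, g=T, h=T is a satisfying assignment.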